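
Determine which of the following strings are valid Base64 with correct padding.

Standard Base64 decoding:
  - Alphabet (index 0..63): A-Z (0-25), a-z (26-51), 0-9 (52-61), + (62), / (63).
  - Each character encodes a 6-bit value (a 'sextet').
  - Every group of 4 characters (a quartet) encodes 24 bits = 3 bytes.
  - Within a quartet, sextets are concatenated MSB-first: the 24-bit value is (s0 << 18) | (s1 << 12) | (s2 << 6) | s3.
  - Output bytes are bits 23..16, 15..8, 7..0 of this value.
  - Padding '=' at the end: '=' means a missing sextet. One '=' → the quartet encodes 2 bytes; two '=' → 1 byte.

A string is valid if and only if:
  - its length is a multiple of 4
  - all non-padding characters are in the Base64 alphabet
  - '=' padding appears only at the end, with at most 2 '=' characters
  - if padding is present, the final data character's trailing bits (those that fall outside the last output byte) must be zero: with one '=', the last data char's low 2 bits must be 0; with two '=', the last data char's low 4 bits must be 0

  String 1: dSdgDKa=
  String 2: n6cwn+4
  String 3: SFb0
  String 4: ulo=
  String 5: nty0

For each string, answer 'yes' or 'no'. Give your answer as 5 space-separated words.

String 1: 'dSdgDKa=' → invalid (bad trailing bits)
String 2: 'n6cwn+4' → invalid (len=7 not mult of 4)
String 3: 'SFb0' → valid
String 4: 'ulo=' → valid
String 5: 'nty0' → valid

Answer: no no yes yes yes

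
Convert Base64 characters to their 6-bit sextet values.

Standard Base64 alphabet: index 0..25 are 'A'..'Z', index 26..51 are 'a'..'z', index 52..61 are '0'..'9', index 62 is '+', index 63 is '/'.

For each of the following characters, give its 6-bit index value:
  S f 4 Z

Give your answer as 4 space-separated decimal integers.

Answer: 18 31 56 25

Derivation:
'S': A..Z range, ord('S') − ord('A') = 18
'f': a..z range, 26 + ord('f') − ord('a') = 31
'4': 0..9 range, 52 + ord('4') − ord('0') = 56
'Z': A..Z range, ord('Z') − ord('A') = 25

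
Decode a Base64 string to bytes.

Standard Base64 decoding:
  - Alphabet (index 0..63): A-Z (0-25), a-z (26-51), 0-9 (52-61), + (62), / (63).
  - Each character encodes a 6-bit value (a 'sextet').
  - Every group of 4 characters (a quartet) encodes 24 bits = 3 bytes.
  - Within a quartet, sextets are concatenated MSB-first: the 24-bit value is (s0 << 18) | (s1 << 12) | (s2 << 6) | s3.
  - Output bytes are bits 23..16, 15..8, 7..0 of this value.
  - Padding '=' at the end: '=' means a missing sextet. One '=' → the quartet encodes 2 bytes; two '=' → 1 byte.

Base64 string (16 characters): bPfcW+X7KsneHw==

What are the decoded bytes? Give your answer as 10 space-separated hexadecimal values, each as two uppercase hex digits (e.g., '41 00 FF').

Answer: 6C F7 DC 5B E5 FB 2A C9 DE 1F

Derivation:
After char 0 ('b'=27): chars_in_quartet=1 acc=0x1B bytes_emitted=0
After char 1 ('P'=15): chars_in_quartet=2 acc=0x6CF bytes_emitted=0
After char 2 ('f'=31): chars_in_quartet=3 acc=0x1B3DF bytes_emitted=0
After char 3 ('c'=28): chars_in_quartet=4 acc=0x6CF7DC -> emit 6C F7 DC, reset; bytes_emitted=3
After char 4 ('W'=22): chars_in_quartet=1 acc=0x16 bytes_emitted=3
After char 5 ('+'=62): chars_in_quartet=2 acc=0x5BE bytes_emitted=3
After char 6 ('X'=23): chars_in_quartet=3 acc=0x16F97 bytes_emitted=3
After char 7 ('7'=59): chars_in_quartet=4 acc=0x5BE5FB -> emit 5B E5 FB, reset; bytes_emitted=6
After char 8 ('K'=10): chars_in_quartet=1 acc=0xA bytes_emitted=6
After char 9 ('s'=44): chars_in_quartet=2 acc=0x2AC bytes_emitted=6
After char 10 ('n'=39): chars_in_quartet=3 acc=0xAB27 bytes_emitted=6
After char 11 ('e'=30): chars_in_quartet=4 acc=0x2AC9DE -> emit 2A C9 DE, reset; bytes_emitted=9
After char 12 ('H'=7): chars_in_quartet=1 acc=0x7 bytes_emitted=9
After char 13 ('w'=48): chars_in_quartet=2 acc=0x1F0 bytes_emitted=9
Padding '==': partial quartet acc=0x1F0 -> emit 1F; bytes_emitted=10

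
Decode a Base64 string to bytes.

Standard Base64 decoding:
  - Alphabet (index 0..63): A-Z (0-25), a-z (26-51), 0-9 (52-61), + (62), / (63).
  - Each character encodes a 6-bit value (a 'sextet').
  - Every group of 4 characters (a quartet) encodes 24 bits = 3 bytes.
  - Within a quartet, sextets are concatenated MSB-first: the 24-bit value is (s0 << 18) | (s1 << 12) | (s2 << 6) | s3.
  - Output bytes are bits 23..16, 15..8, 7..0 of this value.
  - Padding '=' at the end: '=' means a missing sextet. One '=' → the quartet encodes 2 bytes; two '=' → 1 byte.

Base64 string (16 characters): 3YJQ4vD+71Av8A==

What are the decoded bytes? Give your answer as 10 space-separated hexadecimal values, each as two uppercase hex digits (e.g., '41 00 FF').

Answer: DD 82 50 E2 F0 FE EF 50 2F F0

Derivation:
After char 0 ('3'=55): chars_in_quartet=1 acc=0x37 bytes_emitted=0
After char 1 ('Y'=24): chars_in_quartet=2 acc=0xDD8 bytes_emitted=0
After char 2 ('J'=9): chars_in_quartet=3 acc=0x37609 bytes_emitted=0
After char 3 ('Q'=16): chars_in_quartet=4 acc=0xDD8250 -> emit DD 82 50, reset; bytes_emitted=3
After char 4 ('4'=56): chars_in_quartet=1 acc=0x38 bytes_emitted=3
After char 5 ('v'=47): chars_in_quartet=2 acc=0xE2F bytes_emitted=3
After char 6 ('D'=3): chars_in_quartet=3 acc=0x38BC3 bytes_emitted=3
After char 7 ('+'=62): chars_in_quartet=4 acc=0xE2F0FE -> emit E2 F0 FE, reset; bytes_emitted=6
After char 8 ('7'=59): chars_in_quartet=1 acc=0x3B bytes_emitted=6
After char 9 ('1'=53): chars_in_quartet=2 acc=0xEF5 bytes_emitted=6
After char 10 ('A'=0): chars_in_quartet=3 acc=0x3BD40 bytes_emitted=6
After char 11 ('v'=47): chars_in_quartet=4 acc=0xEF502F -> emit EF 50 2F, reset; bytes_emitted=9
After char 12 ('8'=60): chars_in_quartet=1 acc=0x3C bytes_emitted=9
After char 13 ('A'=0): chars_in_quartet=2 acc=0xF00 bytes_emitted=9
Padding '==': partial quartet acc=0xF00 -> emit F0; bytes_emitted=10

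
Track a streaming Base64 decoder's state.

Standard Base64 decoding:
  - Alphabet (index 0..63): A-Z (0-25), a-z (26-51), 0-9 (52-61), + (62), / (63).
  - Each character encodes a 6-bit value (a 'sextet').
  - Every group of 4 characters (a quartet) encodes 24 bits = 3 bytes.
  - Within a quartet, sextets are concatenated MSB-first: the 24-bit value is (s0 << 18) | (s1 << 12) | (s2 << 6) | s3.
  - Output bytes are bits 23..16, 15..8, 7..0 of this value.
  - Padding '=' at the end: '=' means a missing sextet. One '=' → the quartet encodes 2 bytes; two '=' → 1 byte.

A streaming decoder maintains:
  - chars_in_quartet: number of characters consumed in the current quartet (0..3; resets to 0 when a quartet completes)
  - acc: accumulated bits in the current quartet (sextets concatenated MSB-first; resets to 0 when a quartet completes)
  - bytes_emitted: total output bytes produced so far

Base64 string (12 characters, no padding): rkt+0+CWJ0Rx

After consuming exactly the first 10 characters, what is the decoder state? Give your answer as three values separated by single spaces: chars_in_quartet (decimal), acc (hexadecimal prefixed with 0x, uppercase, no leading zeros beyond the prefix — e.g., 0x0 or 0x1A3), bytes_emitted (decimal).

After char 0 ('r'=43): chars_in_quartet=1 acc=0x2B bytes_emitted=0
After char 1 ('k'=36): chars_in_quartet=2 acc=0xAE4 bytes_emitted=0
After char 2 ('t'=45): chars_in_quartet=3 acc=0x2B92D bytes_emitted=0
After char 3 ('+'=62): chars_in_quartet=4 acc=0xAE4B7E -> emit AE 4B 7E, reset; bytes_emitted=3
After char 4 ('0'=52): chars_in_quartet=1 acc=0x34 bytes_emitted=3
After char 5 ('+'=62): chars_in_quartet=2 acc=0xD3E bytes_emitted=3
After char 6 ('C'=2): chars_in_quartet=3 acc=0x34F82 bytes_emitted=3
After char 7 ('W'=22): chars_in_quartet=4 acc=0xD3E096 -> emit D3 E0 96, reset; bytes_emitted=6
After char 8 ('J'=9): chars_in_quartet=1 acc=0x9 bytes_emitted=6
After char 9 ('0'=52): chars_in_quartet=2 acc=0x274 bytes_emitted=6

Answer: 2 0x274 6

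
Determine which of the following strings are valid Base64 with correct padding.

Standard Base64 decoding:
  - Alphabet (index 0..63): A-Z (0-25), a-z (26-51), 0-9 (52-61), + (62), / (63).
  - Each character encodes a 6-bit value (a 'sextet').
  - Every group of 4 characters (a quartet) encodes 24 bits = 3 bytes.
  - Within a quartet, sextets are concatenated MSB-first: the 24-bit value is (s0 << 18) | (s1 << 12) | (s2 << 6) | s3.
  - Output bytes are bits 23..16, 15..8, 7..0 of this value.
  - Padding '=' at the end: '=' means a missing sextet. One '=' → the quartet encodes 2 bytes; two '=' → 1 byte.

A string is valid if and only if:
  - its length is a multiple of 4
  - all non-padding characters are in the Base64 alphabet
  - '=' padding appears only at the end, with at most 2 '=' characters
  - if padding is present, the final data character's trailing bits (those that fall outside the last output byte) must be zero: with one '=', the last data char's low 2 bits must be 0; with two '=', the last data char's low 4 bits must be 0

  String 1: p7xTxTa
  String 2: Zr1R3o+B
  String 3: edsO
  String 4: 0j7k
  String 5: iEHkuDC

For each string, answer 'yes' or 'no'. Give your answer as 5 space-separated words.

Answer: no yes yes yes no

Derivation:
String 1: 'p7xTxTa' → invalid (len=7 not mult of 4)
String 2: 'Zr1R3o+B' → valid
String 3: 'edsO' → valid
String 4: '0j7k' → valid
String 5: 'iEHkuDC' → invalid (len=7 not mult of 4)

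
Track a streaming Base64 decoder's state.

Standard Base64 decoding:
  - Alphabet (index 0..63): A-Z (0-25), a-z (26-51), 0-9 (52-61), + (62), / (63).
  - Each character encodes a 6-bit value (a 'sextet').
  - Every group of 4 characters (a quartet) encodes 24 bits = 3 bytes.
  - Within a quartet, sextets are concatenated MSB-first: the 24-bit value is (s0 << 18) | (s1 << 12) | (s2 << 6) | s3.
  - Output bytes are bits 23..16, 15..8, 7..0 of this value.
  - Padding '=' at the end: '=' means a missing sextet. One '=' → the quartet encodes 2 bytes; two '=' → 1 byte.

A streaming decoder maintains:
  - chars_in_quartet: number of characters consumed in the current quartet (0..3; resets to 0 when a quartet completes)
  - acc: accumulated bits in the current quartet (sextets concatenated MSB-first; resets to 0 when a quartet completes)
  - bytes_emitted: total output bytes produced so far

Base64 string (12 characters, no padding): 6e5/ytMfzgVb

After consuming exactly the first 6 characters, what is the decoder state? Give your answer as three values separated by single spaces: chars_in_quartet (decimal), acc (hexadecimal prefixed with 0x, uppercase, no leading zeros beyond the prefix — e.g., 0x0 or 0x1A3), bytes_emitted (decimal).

After char 0 ('6'=58): chars_in_quartet=1 acc=0x3A bytes_emitted=0
After char 1 ('e'=30): chars_in_quartet=2 acc=0xE9E bytes_emitted=0
After char 2 ('5'=57): chars_in_quartet=3 acc=0x3A7B9 bytes_emitted=0
After char 3 ('/'=63): chars_in_quartet=4 acc=0xE9EE7F -> emit E9 EE 7F, reset; bytes_emitted=3
After char 4 ('y'=50): chars_in_quartet=1 acc=0x32 bytes_emitted=3
After char 5 ('t'=45): chars_in_quartet=2 acc=0xCAD bytes_emitted=3

Answer: 2 0xCAD 3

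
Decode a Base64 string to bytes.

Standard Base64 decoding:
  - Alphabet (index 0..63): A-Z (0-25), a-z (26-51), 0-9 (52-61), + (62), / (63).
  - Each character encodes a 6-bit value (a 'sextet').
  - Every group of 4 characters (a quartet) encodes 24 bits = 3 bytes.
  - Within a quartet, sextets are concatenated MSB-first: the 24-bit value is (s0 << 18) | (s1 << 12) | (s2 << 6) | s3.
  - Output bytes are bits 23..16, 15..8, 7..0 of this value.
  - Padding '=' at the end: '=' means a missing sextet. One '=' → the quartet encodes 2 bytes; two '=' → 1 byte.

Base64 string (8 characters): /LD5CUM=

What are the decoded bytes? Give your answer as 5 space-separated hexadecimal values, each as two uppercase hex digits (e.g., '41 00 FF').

After char 0 ('/'=63): chars_in_quartet=1 acc=0x3F bytes_emitted=0
After char 1 ('L'=11): chars_in_quartet=2 acc=0xFCB bytes_emitted=0
After char 2 ('D'=3): chars_in_quartet=3 acc=0x3F2C3 bytes_emitted=0
After char 3 ('5'=57): chars_in_quartet=4 acc=0xFCB0F9 -> emit FC B0 F9, reset; bytes_emitted=3
After char 4 ('C'=2): chars_in_quartet=1 acc=0x2 bytes_emitted=3
After char 5 ('U'=20): chars_in_quartet=2 acc=0x94 bytes_emitted=3
After char 6 ('M'=12): chars_in_quartet=3 acc=0x250C bytes_emitted=3
Padding '=': partial quartet acc=0x250C -> emit 09 43; bytes_emitted=5

Answer: FC B0 F9 09 43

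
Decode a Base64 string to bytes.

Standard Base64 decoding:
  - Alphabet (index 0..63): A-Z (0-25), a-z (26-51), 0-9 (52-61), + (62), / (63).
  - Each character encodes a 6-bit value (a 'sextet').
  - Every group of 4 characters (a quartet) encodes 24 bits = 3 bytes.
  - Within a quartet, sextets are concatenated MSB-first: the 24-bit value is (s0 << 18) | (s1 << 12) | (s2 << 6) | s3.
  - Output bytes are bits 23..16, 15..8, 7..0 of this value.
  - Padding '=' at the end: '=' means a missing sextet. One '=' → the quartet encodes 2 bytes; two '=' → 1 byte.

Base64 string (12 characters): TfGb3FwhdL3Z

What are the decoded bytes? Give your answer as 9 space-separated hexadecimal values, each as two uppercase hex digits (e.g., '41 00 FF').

After char 0 ('T'=19): chars_in_quartet=1 acc=0x13 bytes_emitted=0
After char 1 ('f'=31): chars_in_quartet=2 acc=0x4DF bytes_emitted=0
After char 2 ('G'=6): chars_in_quartet=3 acc=0x137C6 bytes_emitted=0
After char 3 ('b'=27): chars_in_quartet=4 acc=0x4DF19B -> emit 4D F1 9B, reset; bytes_emitted=3
After char 4 ('3'=55): chars_in_quartet=1 acc=0x37 bytes_emitted=3
After char 5 ('F'=5): chars_in_quartet=2 acc=0xDC5 bytes_emitted=3
After char 6 ('w'=48): chars_in_quartet=3 acc=0x37170 bytes_emitted=3
After char 7 ('h'=33): chars_in_quartet=4 acc=0xDC5C21 -> emit DC 5C 21, reset; bytes_emitted=6
After char 8 ('d'=29): chars_in_quartet=1 acc=0x1D bytes_emitted=6
After char 9 ('L'=11): chars_in_quartet=2 acc=0x74B bytes_emitted=6
After char 10 ('3'=55): chars_in_quartet=3 acc=0x1D2F7 bytes_emitted=6
After char 11 ('Z'=25): chars_in_quartet=4 acc=0x74BDD9 -> emit 74 BD D9, reset; bytes_emitted=9

Answer: 4D F1 9B DC 5C 21 74 BD D9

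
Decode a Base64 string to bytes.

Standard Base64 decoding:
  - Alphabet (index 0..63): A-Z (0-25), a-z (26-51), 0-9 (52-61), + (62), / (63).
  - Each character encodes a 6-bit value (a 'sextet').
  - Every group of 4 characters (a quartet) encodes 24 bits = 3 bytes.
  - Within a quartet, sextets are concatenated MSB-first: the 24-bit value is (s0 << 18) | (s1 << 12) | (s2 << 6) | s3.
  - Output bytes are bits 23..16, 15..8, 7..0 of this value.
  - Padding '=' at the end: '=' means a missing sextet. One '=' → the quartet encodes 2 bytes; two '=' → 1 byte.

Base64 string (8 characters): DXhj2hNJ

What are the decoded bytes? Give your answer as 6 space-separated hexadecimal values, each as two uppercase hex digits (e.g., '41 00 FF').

After char 0 ('D'=3): chars_in_quartet=1 acc=0x3 bytes_emitted=0
After char 1 ('X'=23): chars_in_quartet=2 acc=0xD7 bytes_emitted=0
After char 2 ('h'=33): chars_in_quartet=3 acc=0x35E1 bytes_emitted=0
After char 3 ('j'=35): chars_in_quartet=4 acc=0xD7863 -> emit 0D 78 63, reset; bytes_emitted=3
After char 4 ('2'=54): chars_in_quartet=1 acc=0x36 bytes_emitted=3
After char 5 ('h'=33): chars_in_quartet=2 acc=0xDA1 bytes_emitted=3
After char 6 ('N'=13): chars_in_quartet=3 acc=0x3684D bytes_emitted=3
After char 7 ('J'=9): chars_in_quartet=4 acc=0xDA1349 -> emit DA 13 49, reset; bytes_emitted=6

Answer: 0D 78 63 DA 13 49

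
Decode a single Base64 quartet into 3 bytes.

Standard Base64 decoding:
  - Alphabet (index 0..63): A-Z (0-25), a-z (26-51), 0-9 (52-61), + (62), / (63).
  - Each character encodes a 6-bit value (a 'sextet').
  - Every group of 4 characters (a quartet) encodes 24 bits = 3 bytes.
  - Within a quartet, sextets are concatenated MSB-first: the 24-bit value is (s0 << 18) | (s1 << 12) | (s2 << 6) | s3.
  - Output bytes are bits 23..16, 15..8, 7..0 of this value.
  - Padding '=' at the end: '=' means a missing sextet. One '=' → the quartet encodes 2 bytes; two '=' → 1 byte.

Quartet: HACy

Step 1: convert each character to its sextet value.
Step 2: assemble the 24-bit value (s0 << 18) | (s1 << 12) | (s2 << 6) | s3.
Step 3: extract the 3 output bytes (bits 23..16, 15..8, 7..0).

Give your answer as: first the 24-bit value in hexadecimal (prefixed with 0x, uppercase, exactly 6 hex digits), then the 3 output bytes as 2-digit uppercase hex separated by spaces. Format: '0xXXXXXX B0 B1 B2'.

Sextets: H=7, A=0, C=2, y=50
24-bit: (7<<18) | (0<<12) | (2<<6) | 50
      = 0x1C0000 | 0x000000 | 0x000080 | 0x000032
      = 0x1C00B2
Bytes: (v>>16)&0xFF=1C, (v>>8)&0xFF=00, v&0xFF=B2

Answer: 0x1C00B2 1C 00 B2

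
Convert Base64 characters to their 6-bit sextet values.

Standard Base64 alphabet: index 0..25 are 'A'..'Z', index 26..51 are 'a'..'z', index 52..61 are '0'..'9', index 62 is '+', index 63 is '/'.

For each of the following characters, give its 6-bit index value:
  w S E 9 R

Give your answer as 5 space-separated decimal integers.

Answer: 48 18 4 61 17

Derivation:
'w': a..z range, 26 + ord('w') − ord('a') = 48
'S': A..Z range, ord('S') − ord('A') = 18
'E': A..Z range, ord('E') − ord('A') = 4
'9': 0..9 range, 52 + ord('9') − ord('0') = 61
'R': A..Z range, ord('R') − ord('A') = 17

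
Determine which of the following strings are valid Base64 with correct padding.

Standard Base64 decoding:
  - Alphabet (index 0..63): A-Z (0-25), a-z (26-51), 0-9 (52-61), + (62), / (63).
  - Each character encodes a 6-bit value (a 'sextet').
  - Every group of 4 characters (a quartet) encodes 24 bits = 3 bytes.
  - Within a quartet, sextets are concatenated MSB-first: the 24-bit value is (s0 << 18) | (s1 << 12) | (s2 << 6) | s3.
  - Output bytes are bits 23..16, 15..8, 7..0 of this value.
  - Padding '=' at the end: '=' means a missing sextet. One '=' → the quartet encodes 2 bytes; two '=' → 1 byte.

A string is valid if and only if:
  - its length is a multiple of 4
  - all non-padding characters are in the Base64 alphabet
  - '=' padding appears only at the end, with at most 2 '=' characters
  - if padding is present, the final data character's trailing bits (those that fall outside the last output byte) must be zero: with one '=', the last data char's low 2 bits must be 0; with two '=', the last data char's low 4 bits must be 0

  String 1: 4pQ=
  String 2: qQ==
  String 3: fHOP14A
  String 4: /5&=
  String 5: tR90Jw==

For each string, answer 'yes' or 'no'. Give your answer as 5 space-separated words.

Answer: yes yes no no yes

Derivation:
String 1: '4pQ=' → valid
String 2: 'qQ==' → valid
String 3: 'fHOP14A' → invalid (len=7 not mult of 4)
String 4: '/5&=' → invalid (bad char(s): ['&'])
String 5: 'tR90Jw==' → valid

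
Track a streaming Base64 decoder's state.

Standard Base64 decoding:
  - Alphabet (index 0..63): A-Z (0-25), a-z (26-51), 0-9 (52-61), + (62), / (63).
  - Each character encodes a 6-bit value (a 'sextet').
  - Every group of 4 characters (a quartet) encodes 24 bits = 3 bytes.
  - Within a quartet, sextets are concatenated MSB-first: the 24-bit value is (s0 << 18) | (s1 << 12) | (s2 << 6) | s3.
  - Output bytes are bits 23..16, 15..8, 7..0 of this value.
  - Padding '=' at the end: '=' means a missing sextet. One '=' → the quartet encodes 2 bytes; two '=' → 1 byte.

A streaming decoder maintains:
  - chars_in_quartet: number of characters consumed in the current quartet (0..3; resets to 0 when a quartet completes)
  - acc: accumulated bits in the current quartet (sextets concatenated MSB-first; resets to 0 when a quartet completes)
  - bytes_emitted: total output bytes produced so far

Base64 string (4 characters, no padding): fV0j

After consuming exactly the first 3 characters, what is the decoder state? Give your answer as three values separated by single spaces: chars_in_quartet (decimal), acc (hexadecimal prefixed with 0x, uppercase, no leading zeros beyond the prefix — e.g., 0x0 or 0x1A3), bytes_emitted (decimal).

Answer: 3 0x1F574 0

Derivation:
After char 0 ('f'=31): chars_in_quartet=1 acc=0x1F bytes_emitted=0
After char 1 ('V'=21): chars_in_quartet=2 acc=0x7D5 bytes_emitted=0
After char 2 ('0'=52): chars_in_quartet=3 acc=0x1F574 bytes_emitted=0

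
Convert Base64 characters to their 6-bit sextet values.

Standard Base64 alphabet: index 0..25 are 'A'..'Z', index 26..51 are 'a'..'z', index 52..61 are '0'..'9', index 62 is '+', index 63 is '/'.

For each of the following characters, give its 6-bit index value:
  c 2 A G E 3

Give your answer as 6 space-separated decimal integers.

Answer: 28 54 0 6 4 55

Derivation:
'c': a..z range, 26 + ord('c') − ord('a') = 28
'2': 0..9 range, 52 + ord('2') − ord('0') = 54
'A': A..Z range, ord('A') − ord('A') = 0
'G': A..Z range, ord('G') − ord('A') = 6
'E': A..Z range, ord('E') − ord('A') = 4
'3': 0..9 range, 52 + ord('3') − ord('0') = 55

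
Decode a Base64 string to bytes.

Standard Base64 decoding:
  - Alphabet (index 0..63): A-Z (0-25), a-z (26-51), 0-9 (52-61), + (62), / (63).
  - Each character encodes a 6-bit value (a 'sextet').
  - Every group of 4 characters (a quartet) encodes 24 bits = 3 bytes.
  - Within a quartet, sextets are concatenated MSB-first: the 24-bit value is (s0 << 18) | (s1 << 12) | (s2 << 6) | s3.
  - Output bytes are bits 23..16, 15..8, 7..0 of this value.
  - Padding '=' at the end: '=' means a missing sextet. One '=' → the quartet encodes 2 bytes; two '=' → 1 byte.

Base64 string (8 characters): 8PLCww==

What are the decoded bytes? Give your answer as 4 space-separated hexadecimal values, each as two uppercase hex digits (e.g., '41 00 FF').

After char 0 ('8'=60): chars_in_quartet=1 acc=0x3C bytes_emitted=0
After char 1 ('P'=15): chars_in_quartet=2 acc=0xF0F bytes_emitted=0
After char 2 ('L'=11): chars_in_quartet=3 acc=0x3C3CB bytes_emitted=0
After char 3 ('C'=2): chars_in_quartet=4 acc=0xF0F2C2 -> emit F0 F2 C2, reset; bytes_emitted=3
After char 4 ('w'=48): chars_in_quartet=1 acc=0x30 bytes_emitted=3
After char 5 ('w'=48): chars_in_quartet=2 acc=0xC30 bytes_emitted=3
Padding '==': partial quartet acc=0xC30 -> emit C3; bytes_emitted=4

Answer: F0 F2 C2 C3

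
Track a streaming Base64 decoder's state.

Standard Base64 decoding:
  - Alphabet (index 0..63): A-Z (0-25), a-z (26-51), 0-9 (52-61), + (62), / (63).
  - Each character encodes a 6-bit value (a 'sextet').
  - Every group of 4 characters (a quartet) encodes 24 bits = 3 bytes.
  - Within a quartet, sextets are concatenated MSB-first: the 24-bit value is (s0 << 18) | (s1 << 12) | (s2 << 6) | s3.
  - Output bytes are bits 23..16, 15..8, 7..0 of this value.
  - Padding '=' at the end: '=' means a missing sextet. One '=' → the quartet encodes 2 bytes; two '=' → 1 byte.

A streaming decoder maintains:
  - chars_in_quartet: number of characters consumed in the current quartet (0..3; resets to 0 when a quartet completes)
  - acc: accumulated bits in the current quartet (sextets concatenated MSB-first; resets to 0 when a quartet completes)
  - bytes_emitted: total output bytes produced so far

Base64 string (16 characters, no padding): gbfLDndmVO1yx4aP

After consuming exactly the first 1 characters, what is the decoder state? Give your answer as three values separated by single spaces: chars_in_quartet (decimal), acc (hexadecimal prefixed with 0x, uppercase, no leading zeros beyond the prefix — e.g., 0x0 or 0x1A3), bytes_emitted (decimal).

After char 0 ('g'=32): chars_in_quartet=1 acc=0x20 bytes_emitted=0

Answer: 1 0x20 0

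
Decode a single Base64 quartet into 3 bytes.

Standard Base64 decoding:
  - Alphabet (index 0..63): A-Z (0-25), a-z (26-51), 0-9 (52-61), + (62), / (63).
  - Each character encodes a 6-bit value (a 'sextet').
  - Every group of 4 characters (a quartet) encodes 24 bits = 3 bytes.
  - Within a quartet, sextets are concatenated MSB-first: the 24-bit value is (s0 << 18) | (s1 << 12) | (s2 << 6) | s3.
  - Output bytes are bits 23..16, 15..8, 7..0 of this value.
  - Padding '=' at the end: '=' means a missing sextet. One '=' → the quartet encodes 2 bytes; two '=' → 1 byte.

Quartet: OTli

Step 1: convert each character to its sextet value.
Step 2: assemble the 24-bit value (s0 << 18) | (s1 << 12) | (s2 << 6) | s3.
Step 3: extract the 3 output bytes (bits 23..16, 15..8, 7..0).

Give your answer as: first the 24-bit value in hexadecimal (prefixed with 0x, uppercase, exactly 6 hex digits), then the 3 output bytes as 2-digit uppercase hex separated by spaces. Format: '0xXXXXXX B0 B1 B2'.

Sextets: O=14, T=19, l=37, i=34
24-bit: (14<<18) | (19<<12) | (37<<6) | 34
      = 0x380000 | 0x013000 | 0x000940 | 0x000022
      = 0x393962
Bytes: (v>>16)&0xFF=39, (v>>8)&0xFF=39, v&0xFF=62

Answer: 0x393962 39 39 62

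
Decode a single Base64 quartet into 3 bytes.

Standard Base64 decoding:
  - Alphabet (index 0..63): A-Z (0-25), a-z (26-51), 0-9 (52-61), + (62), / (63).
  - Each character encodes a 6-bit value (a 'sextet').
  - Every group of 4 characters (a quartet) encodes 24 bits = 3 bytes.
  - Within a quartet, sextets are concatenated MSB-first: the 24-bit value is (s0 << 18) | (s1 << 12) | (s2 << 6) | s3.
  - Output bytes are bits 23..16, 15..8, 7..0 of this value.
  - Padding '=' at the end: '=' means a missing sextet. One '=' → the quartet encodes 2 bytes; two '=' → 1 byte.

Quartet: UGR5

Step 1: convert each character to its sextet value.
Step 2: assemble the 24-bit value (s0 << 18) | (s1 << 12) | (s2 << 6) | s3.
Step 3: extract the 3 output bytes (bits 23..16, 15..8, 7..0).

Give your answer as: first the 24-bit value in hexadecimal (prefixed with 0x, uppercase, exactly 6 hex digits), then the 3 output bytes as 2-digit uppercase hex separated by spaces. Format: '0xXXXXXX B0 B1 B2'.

Sextets: U=20, G=6, R=17, 5=57
24-bit: (20<<18) | (6<<12) | (17<<6) | 57
      = 0x500000 | 0x006000 | 0x000440 | 0x000039
      = 0x506479
Bytes: (v>>16)&0xFF=50, (v>>8)&0xFF=64, v&0xFF=79

Answer: 0x506479 50 64 79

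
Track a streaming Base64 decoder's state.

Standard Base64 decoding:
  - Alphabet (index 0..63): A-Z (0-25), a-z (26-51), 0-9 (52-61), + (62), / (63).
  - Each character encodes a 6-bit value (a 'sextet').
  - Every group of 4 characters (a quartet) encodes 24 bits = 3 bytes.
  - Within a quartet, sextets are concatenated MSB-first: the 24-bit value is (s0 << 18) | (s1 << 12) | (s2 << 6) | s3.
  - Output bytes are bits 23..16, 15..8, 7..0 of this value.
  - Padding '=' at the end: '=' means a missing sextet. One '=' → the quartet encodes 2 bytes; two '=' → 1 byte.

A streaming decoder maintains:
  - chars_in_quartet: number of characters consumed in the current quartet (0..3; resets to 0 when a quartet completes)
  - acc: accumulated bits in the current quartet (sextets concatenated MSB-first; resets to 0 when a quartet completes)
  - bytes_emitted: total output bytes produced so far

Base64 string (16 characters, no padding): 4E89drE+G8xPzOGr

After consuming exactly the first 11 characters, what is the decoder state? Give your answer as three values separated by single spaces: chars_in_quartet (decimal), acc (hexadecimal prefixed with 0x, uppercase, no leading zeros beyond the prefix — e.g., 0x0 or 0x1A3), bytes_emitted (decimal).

After char 0 ('4'=56): chars_in_quartet=1 acc=0x38 bytes_emitted=0
After char 1 ('E'=4): chars_in_quartet=2 acc=0xE04 bytes_emitted=0
After char 2 ('8'=60): chars_in_quartet=3 acc=0x3813C bytes_emitted=0
After char 3 ('9'=61): chars_in_quartet=4 acc=0xE04F3D -> emit E0 4F 3D, reset; bytes_emitted=3
After char 4 ('d'=29): chars_in_quartet=1 acc=0x1D bytes_emitted=3
After char 5 ('r'=43): chars_in_quartet=2 acc=0x76B bytes_emitted=3
After char 6 ('E'=4): chars_in_quartet=3 acc=0x1DAC4 bytes_emitted=3
After char 7 ('+'=62): chars_in_quartet=4 acc=0x76B13E -> emit 76 B1 3E, reset; bytes_emitted=6
After char 8 ('G'=6): chars_in_quartet=1 acc=0x6 bytes_emitted=6
After char 9 ('8'=60): chars_in_quartet=2 acc=0x1BC bytes_emitted=6
After char 10 ('x'=49): chars_in_quartet=3 acc=0x6F31 bytes_emitted=6

Answer: 3 0x6F31 6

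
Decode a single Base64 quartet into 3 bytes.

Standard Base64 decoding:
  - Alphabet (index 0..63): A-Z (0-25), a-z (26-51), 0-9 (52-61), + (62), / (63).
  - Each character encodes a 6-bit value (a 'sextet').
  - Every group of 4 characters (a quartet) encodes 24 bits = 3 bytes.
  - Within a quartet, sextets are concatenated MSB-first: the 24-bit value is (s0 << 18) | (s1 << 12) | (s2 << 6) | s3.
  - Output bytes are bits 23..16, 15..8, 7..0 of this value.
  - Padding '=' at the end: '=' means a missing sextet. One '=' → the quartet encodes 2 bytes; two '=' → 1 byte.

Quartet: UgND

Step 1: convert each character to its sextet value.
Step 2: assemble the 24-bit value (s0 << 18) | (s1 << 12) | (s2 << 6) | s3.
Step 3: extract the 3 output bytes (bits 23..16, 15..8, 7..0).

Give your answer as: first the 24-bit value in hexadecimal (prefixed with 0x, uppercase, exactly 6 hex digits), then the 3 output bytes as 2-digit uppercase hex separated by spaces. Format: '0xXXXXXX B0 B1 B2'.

Answer: 0x520343 52 03 43

Derivation:
Sextets: U=20, g=32, N=13, D=3
24-bit: (20<<18) | (32<<12) | (13<<6) | 3
      = 0x500000 | 0x020000 | 0x000340 | 0x000003
      = 0x520343
Bytes: (v>>16)&0xFF=52, (v>>8)&0xFF=03, v&0xFF=43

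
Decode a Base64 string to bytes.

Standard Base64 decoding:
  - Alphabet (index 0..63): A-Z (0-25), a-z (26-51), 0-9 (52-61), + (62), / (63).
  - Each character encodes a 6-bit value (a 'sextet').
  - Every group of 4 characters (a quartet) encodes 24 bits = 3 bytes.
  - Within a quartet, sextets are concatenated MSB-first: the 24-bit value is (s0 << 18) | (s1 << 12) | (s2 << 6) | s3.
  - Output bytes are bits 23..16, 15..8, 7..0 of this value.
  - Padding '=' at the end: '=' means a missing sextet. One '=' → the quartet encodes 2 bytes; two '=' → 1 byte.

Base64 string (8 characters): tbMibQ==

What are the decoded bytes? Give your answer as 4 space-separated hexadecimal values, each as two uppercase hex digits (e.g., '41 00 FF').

Answer: B5 B3 22 6D

Derivation:
After char 0 ('t'=45): chars_in_quartet=1 acc=0x2D bytes_emitted=0
After char 1 ('b'=27): chars_in_quartet=2 acc=0xB5B bytes_emitted=0
After char 2 ('M'=12): chars_in_quartet=3 acc=0x2D6CC bytes_emitted=0
After char 3 ('i'=34): chars_in_quartet=4 acc=0xB5B322 -> emit B5 B3 22, reset; bytes_emitted=3
After char 4 ('b'=27): chars_in_quartet=1 acc=0x1B bytes_emitted=3
After char 5 ('Q'=16): chars_in_quartet=2 acc=0x6D0 bytes_emitted=3
Padding '==': partial quartet acc=0x6D0 -> emit 6D; bytes_emitted=4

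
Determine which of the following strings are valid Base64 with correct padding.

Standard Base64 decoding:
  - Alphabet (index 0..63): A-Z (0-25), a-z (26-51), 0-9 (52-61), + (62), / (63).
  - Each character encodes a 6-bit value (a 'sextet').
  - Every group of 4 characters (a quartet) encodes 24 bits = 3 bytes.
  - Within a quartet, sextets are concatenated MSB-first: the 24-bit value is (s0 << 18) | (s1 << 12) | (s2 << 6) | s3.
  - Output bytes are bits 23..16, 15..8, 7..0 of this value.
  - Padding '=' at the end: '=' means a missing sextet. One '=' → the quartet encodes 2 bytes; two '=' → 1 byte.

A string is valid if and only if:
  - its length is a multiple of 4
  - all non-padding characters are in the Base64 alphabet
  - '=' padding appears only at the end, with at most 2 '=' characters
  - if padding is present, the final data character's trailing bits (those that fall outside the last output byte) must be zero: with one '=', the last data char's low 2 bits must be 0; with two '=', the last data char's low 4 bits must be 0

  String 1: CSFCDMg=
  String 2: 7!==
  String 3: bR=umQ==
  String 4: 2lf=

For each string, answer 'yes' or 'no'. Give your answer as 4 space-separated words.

Answer: yes no no no

Derivation:
String 1: 'CSFCDMg=' → valid
String 2: '7!==' → invalid (bad char(s): ['!'])
String 3: 'bR=umQ==' → invalid (bad char(s): ['=']; '=' in middle)
String 4: '2lf=' → invalid (bad trailing bits)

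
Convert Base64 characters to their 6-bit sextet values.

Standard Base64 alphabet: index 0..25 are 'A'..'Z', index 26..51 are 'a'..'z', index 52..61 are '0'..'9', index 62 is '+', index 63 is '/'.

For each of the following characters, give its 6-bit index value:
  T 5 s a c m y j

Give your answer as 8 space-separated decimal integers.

'T': A..Z range, ord('T') − ord('A') = 19
'5': 0..9 range, 52 + ord('5') − ord('0') = 57
's': a..z range, 26 + ord('s') − ord('a') = 44
'a': a..z range, 26 + ord('a') − ord('a') = 26
'c': a..z range, 26 + ord('c') − ord('a') = 28
'm': a..z range, 26 + ord('m') − ord('a') = 38
'y': a..z range, 26 + ord('y') − ord('a') = 50
'j': a..z range, 26 + ord('j') − ord('a') = 35

Answer: 19 57 44 26 28 38 50 35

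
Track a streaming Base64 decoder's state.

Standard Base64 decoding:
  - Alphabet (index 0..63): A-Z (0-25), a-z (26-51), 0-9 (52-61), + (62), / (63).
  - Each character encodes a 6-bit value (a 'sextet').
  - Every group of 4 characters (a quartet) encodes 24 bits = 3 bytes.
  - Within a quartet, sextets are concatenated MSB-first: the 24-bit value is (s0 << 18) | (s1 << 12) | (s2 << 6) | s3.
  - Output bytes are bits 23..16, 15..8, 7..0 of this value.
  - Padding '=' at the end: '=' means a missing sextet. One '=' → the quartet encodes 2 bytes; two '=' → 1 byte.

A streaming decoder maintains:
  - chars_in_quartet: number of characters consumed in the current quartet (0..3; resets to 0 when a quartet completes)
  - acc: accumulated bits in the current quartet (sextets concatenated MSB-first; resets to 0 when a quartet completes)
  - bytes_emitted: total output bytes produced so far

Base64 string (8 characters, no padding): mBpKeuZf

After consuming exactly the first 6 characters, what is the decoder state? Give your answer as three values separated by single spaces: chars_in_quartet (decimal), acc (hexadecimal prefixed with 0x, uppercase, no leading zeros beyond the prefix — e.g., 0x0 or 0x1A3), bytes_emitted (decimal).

Answer: 2 0x7AE 3

Derivation:
After char 0 ('m'=38): chars_in_quartet=1 acc=0x26 bytes_emitted=0
After char 1 ('B'=1): chars_in_quartet=2 acc=0x981 bytes_emitted=0
After char 2 ('p'=41): chars_in_quartet=3 acc=0x26069 bytes_emitted=0
After char 3 ('K'=10): chars_in_quartet=4 acc=0x981A4A -> emit 98 1A 4A, reset; bytes_emitted=3
After char 4 ('e'=30): chars_in_quartet=1 acc=0x1E bytes_emitted=3
After char 5 ('u'=46): chars_in_quartet=2 acc=0x7AE bytes_emitted=3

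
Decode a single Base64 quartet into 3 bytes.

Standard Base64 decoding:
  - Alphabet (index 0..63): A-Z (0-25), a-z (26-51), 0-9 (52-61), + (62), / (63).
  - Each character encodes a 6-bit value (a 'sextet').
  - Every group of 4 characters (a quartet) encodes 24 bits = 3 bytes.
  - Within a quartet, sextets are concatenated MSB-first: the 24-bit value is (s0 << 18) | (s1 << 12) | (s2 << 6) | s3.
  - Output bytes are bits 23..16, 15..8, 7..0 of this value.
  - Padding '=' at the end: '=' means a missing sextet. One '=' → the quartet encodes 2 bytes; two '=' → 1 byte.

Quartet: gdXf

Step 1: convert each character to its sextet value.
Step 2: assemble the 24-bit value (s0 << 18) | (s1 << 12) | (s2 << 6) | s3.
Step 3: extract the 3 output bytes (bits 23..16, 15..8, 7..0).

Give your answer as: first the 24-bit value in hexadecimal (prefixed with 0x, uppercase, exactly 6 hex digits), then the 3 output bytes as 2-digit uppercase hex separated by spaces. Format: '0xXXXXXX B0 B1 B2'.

Sextets: g=32, d=29, X=23, f=31
24-bit: (32<<18) | (29<<12) | (23<<6) | 31
      = 0x800000 | 0x01D000 | 0x0005C0 | 0x00001F
      = 0x81D5DF
Bytes: (v>>16)&0xFF=81, (v>>8)&0xFF=D5, v&0xFF=DF

Answer: 0x81D5DF 81 D5 DF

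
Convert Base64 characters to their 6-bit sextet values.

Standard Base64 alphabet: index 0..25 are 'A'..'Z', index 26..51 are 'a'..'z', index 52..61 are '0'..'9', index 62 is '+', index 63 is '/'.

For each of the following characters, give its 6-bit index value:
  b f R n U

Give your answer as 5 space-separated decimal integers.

Answer: 27 31 17 39 20

Derivation:
'b': a..z range, 26 + ord('b') − ord('a') = 27
'f': a..z range, 26 + ord('f') − ord('a') = 31
'R': A..Z range, ord('R') − ord('A') = 17
'n': a..z range, 26 + ord('n') − ord('a') = 39
'U': A..Z range, ord('U') − ord('A') = 20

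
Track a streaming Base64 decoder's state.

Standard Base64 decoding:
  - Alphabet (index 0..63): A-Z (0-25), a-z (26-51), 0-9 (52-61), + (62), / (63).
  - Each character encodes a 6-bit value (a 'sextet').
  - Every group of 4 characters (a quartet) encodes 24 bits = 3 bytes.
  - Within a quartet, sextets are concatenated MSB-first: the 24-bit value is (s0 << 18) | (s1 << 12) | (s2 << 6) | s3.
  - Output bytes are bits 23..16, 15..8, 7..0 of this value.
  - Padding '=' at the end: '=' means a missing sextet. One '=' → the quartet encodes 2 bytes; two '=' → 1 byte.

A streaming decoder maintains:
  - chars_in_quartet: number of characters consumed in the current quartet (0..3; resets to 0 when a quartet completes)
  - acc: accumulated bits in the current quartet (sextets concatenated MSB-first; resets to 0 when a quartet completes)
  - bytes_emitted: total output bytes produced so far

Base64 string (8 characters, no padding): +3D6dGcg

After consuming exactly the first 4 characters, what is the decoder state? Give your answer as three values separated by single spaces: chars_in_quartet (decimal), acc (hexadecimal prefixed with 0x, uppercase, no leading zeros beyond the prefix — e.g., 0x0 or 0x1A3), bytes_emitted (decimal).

After char 0 ('+'=62): chars_in_quartet=1 acc=0x3E bytes_emitted=0
After char 1 ('3'=55): chars_in_quartet=2 acc=0xFB7 bytes_emitted=0
After char 2 ('D'=3): chars_in_quartet=3 acc=0x3EDC3 bytes_emitted=0
After char 3 ('6'=58): chars_in_quartet=4 acc=0xFB70FA -> emit FB 70 FA, reset; bytes_emitted=3

Answer: 0 0x0 3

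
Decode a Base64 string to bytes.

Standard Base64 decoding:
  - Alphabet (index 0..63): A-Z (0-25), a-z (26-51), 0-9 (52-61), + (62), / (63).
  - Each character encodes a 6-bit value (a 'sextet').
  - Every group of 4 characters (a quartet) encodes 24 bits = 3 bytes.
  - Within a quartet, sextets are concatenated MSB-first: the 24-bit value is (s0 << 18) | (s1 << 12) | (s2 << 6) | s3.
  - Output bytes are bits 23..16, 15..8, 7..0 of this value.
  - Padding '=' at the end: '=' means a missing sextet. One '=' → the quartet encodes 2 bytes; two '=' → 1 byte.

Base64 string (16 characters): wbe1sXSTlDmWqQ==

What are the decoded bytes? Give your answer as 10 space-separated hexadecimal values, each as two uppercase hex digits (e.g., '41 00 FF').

Answer: C1 B7 B5 B1 74 93 94 39 96 A9

Derivation:
After char 0 ('w'=48): chars_in_quartet=1 acc=0x30 bytes_emitted=0
After char 1 ('b'=27): chars_in_quartet=2 acc=0xC1B bytes_emitted=0
After char 2 ('e'=30): chars_in_quartet=3 acc=0x306DE bytes_emitted=0
After char 3 ('1'=53): chars_in_quartet=4 acc=0xC1B7B5 -> emit C1 B7 B5, reset; bytes_emitted=3
After char 4 ('s'=44): chars_in_quartet=1 acc=0x2C bytes_emitted=3
After char 5 ('X'=23): chars_in_quartet=2 acc=0xB17 bytes_emitted=3
After char 6 ('S'=18): chars_in_quartet=3 acc=0x2C5D2 bytes_emitted=3
After char 7 ('T'=19): chars_in_quartet=4 acc=0xB17493 -> emit B1 74 93, reset; bytes_emitted=6
After char 8 ('l'=37): chars_in_quartet=1 acc=0x25 bytes_emitted=6
After char 9 ('D'=3): chars_in_quartet=2 acc=0x943 bytes_emitted=6
After char 10 ('m'=38): chars_in_quartet=3 acc=0x250E6 bytes_emitted=6
After char 11 ('W'=22): chars_in_quartet=4 acc=0x943996 -> emit 94 39 96, reset; bytes_emitted=9
After char 12 ('q'=42): chars_in_quartet=1 acc=0x2A bytes_emitted=9
After char 13 ('Q'=16): chars_in_quartet=2 acc=0xA90 bytes_emitted=9
Padding '==': partial quartet acc=0xA90 -> emit A9; bytes_emitted=10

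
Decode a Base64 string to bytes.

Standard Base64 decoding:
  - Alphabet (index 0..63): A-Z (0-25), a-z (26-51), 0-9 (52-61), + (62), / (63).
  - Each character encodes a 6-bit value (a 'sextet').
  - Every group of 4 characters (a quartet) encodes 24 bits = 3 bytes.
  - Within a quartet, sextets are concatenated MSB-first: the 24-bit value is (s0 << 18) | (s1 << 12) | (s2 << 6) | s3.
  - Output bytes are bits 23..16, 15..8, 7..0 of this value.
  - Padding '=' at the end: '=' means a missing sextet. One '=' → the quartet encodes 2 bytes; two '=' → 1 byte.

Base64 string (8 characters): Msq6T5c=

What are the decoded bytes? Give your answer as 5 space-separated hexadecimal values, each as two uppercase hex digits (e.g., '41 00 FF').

Answer: 32 CA BA 4F 97

Derivation:
After char 0 ('M'=12): chars_in_quartet=1 acc=0xC bytes_emitted=0
After char 1 ('s'=44): chars_in_quartet=2 acc=0x32C bytes_emitted=0
After char 2 ('q'=42): chars_in_quartet=3 acc=0xCB2A bytes_emitted=0
After char 3 ('6'=58): chars_in_quartet=4 acc=0x32CABA -> emit 32 CA BA, reset; bytes_emitted=3
After char 4 ('T'=19): chars_in_quartet=1 acc=0x13 bytes_emitted=3
After char 5 ('5'=57): chars_in_quartet=2 acc=0x4F9 bytes_emitted=3
After char 6 ('c'=28): chars_in_quartet=3 acc=0x13E5C bytes_emitted=3
Padding '=': partial quartet acc=0x13E5C -> emit 4F 97; bytes_emitted=5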